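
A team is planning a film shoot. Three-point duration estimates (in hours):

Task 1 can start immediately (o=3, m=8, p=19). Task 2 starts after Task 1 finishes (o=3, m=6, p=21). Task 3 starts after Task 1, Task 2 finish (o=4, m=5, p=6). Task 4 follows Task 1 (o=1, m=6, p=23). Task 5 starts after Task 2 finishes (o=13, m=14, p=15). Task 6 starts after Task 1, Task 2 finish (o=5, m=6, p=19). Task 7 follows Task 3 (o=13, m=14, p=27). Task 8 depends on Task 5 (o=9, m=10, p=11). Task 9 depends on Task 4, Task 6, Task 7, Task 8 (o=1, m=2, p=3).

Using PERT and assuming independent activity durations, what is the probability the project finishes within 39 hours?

te_Task 1 = (3 + 4·8 + 19)/6 = 54/6 = 9; σ²_Task 1 = ((19−3)/6)² = 7.111
te_Task 2 = (3 + 4·6 + 21)/6 = 48/6 = 8; σ²_Task 2 = ((21−3)/6)² = 9.000
te_Task 3 = (4 + 4·5 + 6)/6 = 30/6 = 5; σ²_Task 3 = ((6−4)/6)² = 0.111
te_Task 4 = (1 + 4·6 + 23)/6 = 48/6 = 8; σ²_Task 4 = ((23−1)/6)² = 13.444
te_Task 5 = (13 + 4·14 + 15)/6 = 84/6 = 14; σ²_Task 5 = ((15−13)/6)² = 0.111
te_Task 6 = (5 + 4·6 + 19)/6 = 48/6 = 8; σ²_Task 6 = ((19−5)/6)² = 5.444
te_Task 7 = (13 + 4·14 + 27)/6 = 96/6 = 16; σ²_Task 7 = ((27−13)/6)² = 5.444
te_Task 8 = (9 + 4·10 + 11)/6 = 60/6 = 10; σ²_Task 8 = ((11−9)/6)² = 0.111
te_Task 9 = (1 + 4·2 + 3)/6 = 12/6 = 2; σ²_Task 9 = ((3−1)/6)² = 0.111

Forward pass:
ES_Task 1 = 0; EF_Task 1 = 9
ES_Task 2 = 9; EF_Task 2 = 9+8 = 17
ES_Task 3 = max(EF_Task 1=9, EF_Task 2=17) = 17; EF_Task 3 = 17+5 = 22
ES_Task 4 = 9; EF_Task 4 = 9+8 = 17
ES_Task 5 = 17; EF_Task 5 = 17+14 = 31
ES_Task 6 = max(EF_Task 1=9, EF_Task 2=17) = 17; EF_Task 6 = 17+8 = 25
ES_Task 7 = 22; EF_Task 7 = 22+16 = 38
ES_Task 8 = 31; EF_Task 8 = 31+10 = 41
ES_Task 9 = max(EF_Task 4=17, EF_Task 6=25, EF_Task 7=38, EF_Task 8=41) = 41; EF_Task 9 = 41+2 = 43
Expected project duration μ = 43 hours. Critical path: Task 1 → Task 2 → Task 5 → Task 8 → Task 9.

Variance along critical path = 7.111 + 9.000 + 0.111 + 0.111 + 0.111 = 16.444; σ = √16.444 = 4.055 hours.
Z = (39 − 43) / 4.055 = -0.986
P(T ≤ 39) = Φ(-0.986) ≈ 0.162

0.162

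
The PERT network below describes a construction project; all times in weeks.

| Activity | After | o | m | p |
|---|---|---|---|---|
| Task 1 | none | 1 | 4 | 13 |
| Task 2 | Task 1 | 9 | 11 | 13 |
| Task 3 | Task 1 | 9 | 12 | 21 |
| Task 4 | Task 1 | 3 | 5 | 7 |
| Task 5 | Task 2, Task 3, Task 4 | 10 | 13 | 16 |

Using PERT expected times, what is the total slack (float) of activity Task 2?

2 weeks

te_Task 1 = (1 + 4·4 + 13)/6 = 30/6 = 5
te_Task 2 = (9 + 4·11 + 13)/6 = 66/6 = 11
te_Task 3 = (9 + 4·12 + 21)/6 = 78/6 = 13
te_Task 4 = (3 + 4·5 + 7)/6 = 30/6 = 5
te_Task 5 = (10 + 4·13 + 16)/6 = 78/6 = 13

Forward pass:
ES_Task 1 = 0; EF_Task 1 = 5
ES_Task 2 = 5; EF_Task 2 = 5+11 = 16
ES_Task 3 = 5; EF_Task 3 = 5+13 = 18
ES_Task 4 = 5; EF_Task 4 = 5+5 = 10
ES_Task 5 = max(EF_Task 2=16, EF_Task 3=18, EF_Task 4=10) = 18; EF_Task 5 = 18+13 = 31
Expected project duration μ = 31 weeks. Critical path: Task 1 → Task 3 → Task 5.

Backward pass:
LF_Task 5 = 31; LS_Task 5 = 31−13 = 18
LF_Task 4 = LS_Task 5 = 18; LS_Task 4 = 18−5 = 13
LF_Task 3 = LS_Task 5 = 18; LS_Task 3 = 18−13 = 5
LF_Task 2 = LS_Task 5 = 18; LS_Task 2 = 18−11 = 7
LF_Task 1 = min(LS_Task 2=7, LS_Task 3=5, LS_Task 4=13) = 5; LS_Task 1 = 5−5 = 0
Slack_Task 2 = LS_Task 2 − ES_Task 2 = 7 − 5 = 2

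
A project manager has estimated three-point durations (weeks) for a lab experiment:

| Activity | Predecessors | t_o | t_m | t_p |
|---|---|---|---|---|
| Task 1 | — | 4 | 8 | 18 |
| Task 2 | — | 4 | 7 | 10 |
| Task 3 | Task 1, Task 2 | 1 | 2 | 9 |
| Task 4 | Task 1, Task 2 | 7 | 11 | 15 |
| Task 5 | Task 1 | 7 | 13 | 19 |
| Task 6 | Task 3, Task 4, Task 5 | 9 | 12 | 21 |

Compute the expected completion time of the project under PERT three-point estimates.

te_Task 1 = (4 + 4·8 + 18)/6 = 54/6 = 9
te_Task 2 = (4 + 4·7 + 10)/6 = 42/6 = 7
te_Task 3 = (1 + 4·2 + 9)/6 = 18/6 = 3
te_Task 4 = (7 + 4·11 + 15)/6 = 66/6 = 11
te_Task 5 = (7 + 4·13 + 19)/6 = 78/6 = 13
te_Task 6 = (9 + 4·12 + 21)/6 = 78/6 = 13

Forward pass:
ES_Task 1 = 0; EF_Task 1 = 9
ES_Task 2 = 0; EF_Task 2 = 7
ES_Task 3 = max(EF_Task 1=9, EF_Task 2=7) = 9; EF_Task 3 = 9+3 = 12
ES_Task 4 = max(EF_Task 1=9, EF_Task 2=7) = 9; EF_Task 4 = 9+11 = 20
ES_Task 5 = 9; EF_Task 5 = 9+13 = 22
ES_Task 6 = max(EF_Task 3=12, EF_Task 4=20, EF_Task 5=22) = 22; EF_Task 6 = 22+13 = 35
Expected project duration μ = 35 weeks. Critical path: Task 1 → Task 5 → Task 6.

35 weeks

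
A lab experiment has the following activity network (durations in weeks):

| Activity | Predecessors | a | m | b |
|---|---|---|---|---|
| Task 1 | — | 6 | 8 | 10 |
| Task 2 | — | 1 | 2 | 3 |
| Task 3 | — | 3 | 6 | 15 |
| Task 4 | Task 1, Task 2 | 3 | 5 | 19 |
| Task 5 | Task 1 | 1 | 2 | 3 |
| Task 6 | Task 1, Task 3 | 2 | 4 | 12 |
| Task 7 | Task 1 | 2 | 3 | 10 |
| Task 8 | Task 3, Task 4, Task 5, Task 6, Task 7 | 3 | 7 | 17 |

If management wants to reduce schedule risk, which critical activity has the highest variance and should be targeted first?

te_Task 1 = (6 + 4·8 + 10)/6 = 48/6 = 8; σ²_Task 1 = ((10−6)/6)² = 0.444
te_Task 2 = (1 + 4·2 + 3)/6 = 12/6 = 2; σ²_Task 2 = ((3−1)/6)² = 0.111
te_Task 3 = (3 + 4·6 + 15)/6 = 42/6 = 7; σ²_Task 3 = ((15−3)/6)² = 4.000
te_Task 4 = (3 + 4·5 + 19)/6 = 42/6 = 7; σ²_Task 4 = ((19−3)/6)² = 7.111
te_Task 5 = (1 + 4·2 + 3)/6 = 12/6 = 2; σ²_Task 5 = ((3−1)/6)² = 0.111
te_Task 6 = (2 + 4·4 + 12)/6 = 30/6 = 5; σ²_Task 6 = ((12−2)/6)² = 2.778
te_Task 7 = (2 + 4·3 + 10)/6 = 24/6 = 4; σ²_Task 7 = ((10−2)/6)² = 1.778
te_Task 8 = (3 + 4·7 + 17)/6 = 48/6 = 8; σ²_Task 8 = ((17−3)/6)² = 5.444

Forward pass:
ES_Task 1 = 0; EF_Task 1 = 8
ES_Task 2 = 0; EF_Task 2 = 2
ES_Task 3 = 0; EF_Task 3 = 7
ES_Task 4 = max(EF_Task 1=8, EF_Task 2=2) = 8; EF_Task 4 = 8+7 = 15
ES_Task 5 = 8; EF_Task 5 = 8+2 = 10
ES_Task 6 = max(EF_Task 1=8, EF_Task 3=7) = 8; EF_Task 6 = 8+5 = 13
ES_Task 7 = 8; EF_Task 7 = 8+4 = 12
ES_Task 8 = max(EF_Task 3=7, EF_Task 4=15, EF_Task 5=10, EF_Task 6=13, EF_Task 7=12) = 15; EF_Task 8 = 15+8 = 23
Expected project duration μ = 23 weeks. Critical path: Task 1 → Task 4 → Task 8.

Variances on critical path: σ²_Task 1=0.444, σ²_Task 4=7.111, σ²_Task 8=5.444.
Largest is σ²_Task 4 = 7.111.

Task 4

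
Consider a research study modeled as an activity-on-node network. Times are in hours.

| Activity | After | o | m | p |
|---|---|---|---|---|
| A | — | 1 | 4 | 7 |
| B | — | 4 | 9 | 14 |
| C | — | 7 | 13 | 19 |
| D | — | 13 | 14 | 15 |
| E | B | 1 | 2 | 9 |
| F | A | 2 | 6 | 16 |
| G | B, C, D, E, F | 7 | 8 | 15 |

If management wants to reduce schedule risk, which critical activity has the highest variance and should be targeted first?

te_A = (1 + 4·4 + 7)/6 = 24/6 = 4; σ²_A = ((7−1)/6)² = 1.000
te_B = (4 + 4·9 + 14)/6 = 54/6 = 9; σ²_B = ((14−4)/6)² = 2.778
te_C = (7 + 4·13 + 19)/6 = 78/6 = 13; σ²_C = ((19−7)/6)² = 4.000
te_D = (13 + 4·14 + 15)/6 = 84/6 = 14; σ²_D = ((15−13)/6)² = 0.111
te_E = (1 + 4·2 + 9)/6 = 18/6 = 3; σ²_E = ((9−1)/6)² = 1.778
te_F = (2 + 4·6 + 16)/6 = 42/6 = 7; σ²_F = ((16−2)/6)² = 5.444
te_G = (7 + 4·8 + 15)/6 = 54/6 = 9; σ²_G = ((15−7)/6)² = 1.778

Forward pass:
ES_A = 0; EF_A = 4
ES_B = 0; EF_B = 9
ES_C = 0; EF_C = 13
ES_D = 0; EF_D = 14
ES_E = 9; EF_E = 9+3 = 12
ES_F = 4; EF_F = 4+7 = 11
ES_G = max(EF_B=9, EF_C=13, EF_D=14, EF_E=12, EF_F=11) = 14; EF_G = 14+9 = 23
Expected project duration μ = 23 hours. Critical path: D → G.

Variances on critical path: σ²_D=0.111, σ²_G=1.778.
Largest is σ²_G = 1.778.

G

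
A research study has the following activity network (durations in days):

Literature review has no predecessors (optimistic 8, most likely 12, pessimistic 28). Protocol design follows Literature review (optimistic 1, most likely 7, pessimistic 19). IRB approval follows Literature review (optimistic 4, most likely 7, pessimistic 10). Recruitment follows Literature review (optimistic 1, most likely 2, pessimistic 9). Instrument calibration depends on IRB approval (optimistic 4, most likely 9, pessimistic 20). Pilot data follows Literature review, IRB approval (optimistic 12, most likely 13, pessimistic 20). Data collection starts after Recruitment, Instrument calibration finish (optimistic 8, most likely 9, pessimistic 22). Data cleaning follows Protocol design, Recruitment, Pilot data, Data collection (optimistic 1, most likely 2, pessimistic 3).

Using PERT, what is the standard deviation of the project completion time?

te_Literature review = (8 + 4·12 + 28)/6 = 84/6 = 14; σ²_Literature review = ((28−8)/6)² = 11.111
te_Protocol design = (1 + 4·7 + 19)/6 = 48/6 = 8; σ²_Protocol design = ((19−1)/6)² = 9.000
te_IRB approval = (4 + 4·7 + 10)/6 = 42/6 = 7; σ²_IRB approval = ((10−4)/6)² = 1.000
te_Recruitment = (1 + 4·2 + 9)/6 = 18/6 = 3; σ²_Recruitment = ((9−1)/6)² = 1.778
te_Instrument calibration = (4 + 4·9 + 20)/6 = 60/6 = 10; σ²_Instrument calibration = ((20−4)/6)² = 7.111
te_Pilot data = (12 + 4·13 + 20)/6 = 84/6 = 14; σ²_Pilot data = ((20−12)/6)² = 1.778
te_Data collection = (8 + 4·9 + 22)/6 = 66/6 = 11; σ²_Data collection = ((22−8)/6)² = 5.444
te_Data cleaning = (1 + 4·2 + 3)/6 = 12/6 = 2; σ²_Data cleaning = ((3−1)/6)² = 0.111

Forward pass:
ES_Literature review = 0; EF_Literature review = 14
ES_Protocol design = 14; EF_Protocol design = 14+8 = 22
ES_IRB approval = 14; EF_IRB approval = 14+7 = 21
ES_Recruitment = 14; EF_Recruitment = 14+3 = 17
ES_Instrument calibration = 21; EF_Instrument calibration = 21+10 = 31
ES_Pilot data = max(EF_Literature review=14, EF_IRB approval=21) = 21; EF_Pilot data = 21+14 = 35
ES_Data collection = max(EF_Recruitment=17, EF_Instrument calibration=31) = 31; EF_Data collection = 31+11 = 42
ES_Data cleaning = max(EF_Protocol design=22, EF_Recruitment=17, EF_Pilot data=35, EF_Data collection=42) = 42; EF_Data cleaning = 42+2 = 44
Expected project duration μ = 44 days. Critical path: Literature review → IRB approval → Instrument calibration → Data collection → Data cleaning.

Variance along critical path = 11.111 + 1.000 + 7.111 + 5.444 + 0.111 = 24.778
σ = √24.778 = 4.978 days

4.98 days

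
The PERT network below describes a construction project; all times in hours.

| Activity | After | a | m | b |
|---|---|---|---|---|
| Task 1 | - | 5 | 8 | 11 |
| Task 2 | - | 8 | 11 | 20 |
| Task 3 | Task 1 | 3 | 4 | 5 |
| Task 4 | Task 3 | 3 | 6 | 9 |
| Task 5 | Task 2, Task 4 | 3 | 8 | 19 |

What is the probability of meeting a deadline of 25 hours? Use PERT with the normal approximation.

0.255

te_Task 1 = (5 + 4·8 + 11)/6 = 48/6 = 8; σ²_Task 1 = ((11−5)/6)² = 1.000
te_Task 2 = (8 + 4·11 + 20)/6 = 72/6 = 12; σ²_Task 2 = ((20−8)/6)² = 4.000
te_Task 3 = (3 + 4·4 + 5)/6 = 24/6 = 4; σ²_Task 3 = ((5−3)/6)² = 0.111
te_Task 4 = (3 + 4·6 + 9)/6 = 36/6 = 6; σ²_Task 4 = ((9−3)/6)² = 1.000
te_Task 5 = (3 + 4·8 + 19)/6 = 54/6 = 9; σ²_Task 5 = ((19−3)/6)² = 7.111

Forward pass:
ES_Task 1 = 0; EF_Task 1 = 8
ES_Task 2 = 0; EF_Task 2 = 12
ES_Task 3 = 8; EF_Task 3 = 8+4 = 12
ES_Task 4 = 12; EF_Task 4 = 12+6 = 18
ES_Task 5 = max(EF_Task 2=12, EF_Task 4=18) = 18; EF_Task 5 = 18+9 = 27
Expected project duration μ = 27 hours. Critical path: Task 1 → Task 3 → Task 4 → Task 5.

Variance along critical path = 1.000 + 0.111 + 1.000 + 7.111 = 9.222; σ = √9.222 = 3.037 hours.
Z = (25 − 27) / 3.037 = -0.659
P(T ≤ 25) = Φ(-0.659) ≈ 0.255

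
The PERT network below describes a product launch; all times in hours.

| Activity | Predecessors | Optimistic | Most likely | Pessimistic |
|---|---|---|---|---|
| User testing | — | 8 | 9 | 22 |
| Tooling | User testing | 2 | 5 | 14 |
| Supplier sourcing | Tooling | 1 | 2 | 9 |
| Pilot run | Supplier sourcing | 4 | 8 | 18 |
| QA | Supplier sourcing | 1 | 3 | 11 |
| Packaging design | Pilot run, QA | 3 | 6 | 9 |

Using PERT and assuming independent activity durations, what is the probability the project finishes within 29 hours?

0.077

te_User testing = (8 + 4·9 + 22)/6 = 66/6 = 11; σ²_User testing = ((22−8)/6)² = 5.444
te_Tooling = (2 + 4·5 + 14)/6 = 36/6 = 6; σ²_Tooling = ((14−2)/6)² = 4.000
te_Supplier sourcing = (1 + 4·2 + 9)/6 = 18/6 = 3; σ²_Supplier sourcing = ((9−1)/6)² = 1.778
te_Pilot run = (4 + 4·8 + 18)/6 = 54/6 = 9; σ²_Pilot run = ((18−4)/6)² = 5.444
te_QA = (1 + 4·3 + 11)/6 = 24/6 = 4; σ²_QA = ((11−1)/6)² = 2.778
te_Packaging design = (3 + 4·6 + 9)/6 = 36/6 = 6; σ²_Packaging design = ((9−3)/6)² = 1.000

Forward pass:
ES_User testing = 0; EF_User testing = 11
ES_Tooling = 11; EF_Tooling = 11+6 = 17
ES_Supplier sourcing = 17; EF_Supplier sourcing = 17+3 = 20
ES_Pilot run = 20; EF_Pilot run = 20+9 = 29
ES_QA = 20; EF_QA = 20+4 = 24
ES_Packaging design = max(EF_Pilot run=29, EF_QA=24) = 29; EF_Packaging design = 29+6 = 35
Expected project duration μ = 35 hours. Critical path: User testing → Tooling → Supplier sourcing → Pilot run → Packaging design.

Variance along critical path = 5.444 + 4.000 + 1.778 + 5.444 + 1.000 = 17.667; σ = √17.667 = 4.203 hours.
Z = (29 − 35) / 4.203 = -1.427
P(T ≤ 29) = Φ(-1.427) ≈ 0.077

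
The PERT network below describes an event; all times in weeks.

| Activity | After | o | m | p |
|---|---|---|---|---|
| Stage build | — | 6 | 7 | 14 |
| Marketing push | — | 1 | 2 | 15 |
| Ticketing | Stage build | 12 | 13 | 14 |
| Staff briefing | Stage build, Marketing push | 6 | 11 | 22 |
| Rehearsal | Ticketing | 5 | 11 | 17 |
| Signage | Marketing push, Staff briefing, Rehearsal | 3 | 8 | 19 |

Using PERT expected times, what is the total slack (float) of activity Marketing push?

16 weeks

te_Stage build = (6 + 4·7 + 14)/6 = 48/6 = 8
te_Marketing push = (1 + 4·2 + 15)/6 = 24/6 = 4
te_Ticketing = (12 + 4·13 + 14)/6 = 78/6 = 13
te_Staff briefing = (6 + 4·11 + 22)/6 = 72/6 = 12
te_Rehearsal = (5 + 4·11 + 17)/6 = 66/6 = 11
te_Signage = (3 + 4·8 + 19)/6 = 54/6 = 9

Forward pass:
ES_Stage build = 0; EF_Stage build = 8
ES_Marketing push = 0; EF_Marketing push = 4
ES_Ticketing = 8; EF_Ticketing = 8+13 = 21
ES_Staff briefing = max(EF_Stage build=8, EF_Marketing push=4) = 8; EF_Staff briefing = 8+12 = 20
ES_Rehearsal = 21; EF_Rehearsal = 21+11 = 32
ES_Signage = max(EF_Marketing push=4, EF_Staff briefing=20, EF_Rehearsal=32) = 32; EF_Signage = 32+9 = 41
Expected project duration μ = 41 weeks. Critical path: Stage build → Ticketing → Rehearsal → Signage.

Backward pass:
LF_Signage = 41; LS_Signage = 41−9 = 32
LF_Rehearsal = LS_Signage = 32; LS_Rehearsal = 32−11 = 21
LF_Staff briefing = LS_Signage = 32; LS_Staff briefing = 32−12 = 20
LF_Ticketing = LS_Rehearsal = 21; LS_Ticketing = 21−13 = 8
LF_Marketing push = min(LS_Staff briefing=20, LS_Signage=32) = 20; LS_Marketing push = 20−4 = 16
LF_Stage build = min(LS_Ticketing=8, LS_Staff briefing=20) = 8; LS_Stage build = 8−8 = 0
Slack_Marketing push = LS_Marketing push − ES_Marketing push = 16 − 0 = 16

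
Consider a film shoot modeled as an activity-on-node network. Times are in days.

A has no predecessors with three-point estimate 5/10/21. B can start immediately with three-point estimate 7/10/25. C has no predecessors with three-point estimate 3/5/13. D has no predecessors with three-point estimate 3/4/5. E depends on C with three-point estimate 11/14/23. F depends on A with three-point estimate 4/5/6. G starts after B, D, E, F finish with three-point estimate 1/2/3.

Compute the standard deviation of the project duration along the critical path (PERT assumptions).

2.62 days

te_A = (5 + 4·10 + 21)/6 = 66/6 = 11; σ²_A = ((21−5)/6)² = 7.111
te_B = (7 + 4·10 + 25)/6 = 72/6 = 12; σ²_B = ((25−7)/6)² = 9.000
te_C = (3 + 4·5 + 13)/6 = 36/6 = 6; σ²_C = ((13−3)/6)² = 2.778
te_D = (3 + 4·4 + 5)/6 = 24/6 = 4; σ²_D = ((5−3)/6)² = 0.111
te_E = (11 + 4·14 + 23)/6 = 90/6 = 15; σ²_E = ((23−11)/6)² = 4.000
te_F = (4 + 4·5 + 6)/6 = 30/6 = 5; σ²_F = ((6−4)/6)² = 0.111
te_G = (1 + 4·2 + 3)/6 = 12/6 = 2; σ²_G = ((3−1)/6)² = 0.111

Forward pass:
ES_A = 0; EF_A = 11
ES_B = 0; EF_B = 12
ES_C = 0; EF_C = 6
ES_D = 0; EF_D = 4
ES_E = 6; EF_E = 6+15 = 21
ES_F = 11; EF_F = 11+5 = 16
ES_G = max(EF_B=12, EF_D=4, EF_E=21, EF_F=16) = 21; EF_G = 21+2 = 23
Expected project duration μ = 23 days. Critical path: C → E → G.

Variance along critical path = 2.778 + 4.000 + 0.111 = 6.889
σ = √6.889 = 2.625 days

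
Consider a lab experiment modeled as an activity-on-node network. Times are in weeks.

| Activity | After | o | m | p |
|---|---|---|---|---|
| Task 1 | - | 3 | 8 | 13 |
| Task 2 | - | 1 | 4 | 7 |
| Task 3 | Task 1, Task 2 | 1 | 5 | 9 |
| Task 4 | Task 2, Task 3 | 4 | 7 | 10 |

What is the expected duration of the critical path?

20 weeks

te_Task 1 = (3 + 4·8 + 13)/6 = 48/6 = 8
te_Task 2 = (1 + 4·4 + 7)/6 = 24/6 = 4
te_Task 3 = (1 + 4·5 + 9)/6 = 30/6 = 5
te_Task 4 = (4 + 4·7 + 10)/6 = 42/6 = 7

Forward pass:
ES_Task 1 = 0; EF_Task 1 = 8
ES_Task 2 = 0; EF_Task 2 = 4
ES_Task 3 = max(EF_Task 1=8, EF_Task 2=4) = 8; EF_Task 3 = 8+5 = 13
ES_Task 4 = max(EF_Task 2=4, EF_Task 3=13) = 13; EF_Task 4 = 13+7 = 20
Expected project duration μ = 20 weeks. Critical path: Task 1 → Task 3 → Task 4.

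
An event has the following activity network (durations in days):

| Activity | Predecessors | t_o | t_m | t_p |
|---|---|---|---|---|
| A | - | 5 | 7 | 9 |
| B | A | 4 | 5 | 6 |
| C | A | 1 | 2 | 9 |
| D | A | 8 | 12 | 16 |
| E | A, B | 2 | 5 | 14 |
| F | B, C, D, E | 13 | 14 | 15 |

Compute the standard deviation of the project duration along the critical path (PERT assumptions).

te_A = (5 + 4·7 + 9)/6 = 42/6 = 7; σ²_A = ((9−5)/6)² = 0.444
te_B = (4 + 4·5 + 6)/6 = 30/6 = 5; σ²_B = ((6−4)/6)² = 0.111
te_C = (1 + 4·2 + 9)/6 = 18/6 = 3; σ²_C = ((9−1)/6)² = 1.778
te_D = (8 + 4·12 + 16)/6 = 72/6 = 12; σ²_D = ((16−8)/6)² = 1.778
te_E = (2 + 4·5 + 14)/6 = 36/6 = 6; σ²_E = ((14−2)/6)² = 4.000
te_F = (13 + 4·14 + 15)/6 = 84/6 = 14; σ²_F = ((15−13)/6)² = 0.111

Forward pass:
ES_A = 0; EF_A = 7
ES_B = 7; EF_B = 7+5 = 12
ES_C = 7; EF_C = 7+3 = 10
ES_D = 7; EF_D = 7+12 = 19
ES_E = max(EF_A=7, EF_B=12) = 12; EF_E = 12+6 = 18
ES_F = max(EF_B=12, EF_C=10, EF_D=19, EF_E=18) = 19; EF_F = 19+14 = 33
Expected project duration μ = 33 days. Critical path: A → D → F.

Variance along critical path = 0.444 + 1.778 + 0.111 = 2.333
σ = √2.333 = 1.528 days

1.53 days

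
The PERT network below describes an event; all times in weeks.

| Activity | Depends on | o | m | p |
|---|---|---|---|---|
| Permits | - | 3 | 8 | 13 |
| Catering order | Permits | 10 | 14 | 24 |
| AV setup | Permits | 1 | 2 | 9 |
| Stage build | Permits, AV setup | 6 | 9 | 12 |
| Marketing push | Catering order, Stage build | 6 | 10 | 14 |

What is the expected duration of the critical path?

33 weeks

te_Permits = (3 + 4·8 + 13)/6 = 48/6 = 8
te_Catering order = (10 + 4·14 + 24)/6 = 90/6 = 15
te_AV setup = (1 + 4·2 + 9)/6 = 18/6 = 3
te_Stage build = (6 + 4·9 + 12)/6 = 54/6 = 9
te_Marketing push = (6 + 4·10 + 14)/6 = 60/6 = 10

Forward pass:
ES_Permits = 0; EF_Permits = 8
ES_Catering order = 8; EF_Catering order = 8+15 = 23
ES_AV setup = 8; EF_AV setup = 8+3 = 11
ES_Stage build = max(EF_Permits=8, EF_AV setup=11) = 11; EF_Stage build = 11+9 = 20
ES_Marketing push = max(EF_Catering order=23, EF_Stage build=20) = 23; EF_Marketing push = 23+10 = 33
Expected project duration μ = 33 weeks. Critical path: Permits → Catering order → Marketing push.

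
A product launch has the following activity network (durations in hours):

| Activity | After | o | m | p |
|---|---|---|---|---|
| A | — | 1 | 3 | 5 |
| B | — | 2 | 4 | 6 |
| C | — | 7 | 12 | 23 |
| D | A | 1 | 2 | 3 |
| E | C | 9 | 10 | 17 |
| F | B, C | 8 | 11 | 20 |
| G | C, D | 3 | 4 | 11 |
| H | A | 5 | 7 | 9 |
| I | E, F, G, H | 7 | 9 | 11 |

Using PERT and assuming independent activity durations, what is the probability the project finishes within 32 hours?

0.278

te_A = (1 + 4·3 + 5)/6 = 18/6 = 3; σ²_A = ((5−1)/6)² = 0.444
te_B = (2 + 4·4 + 6)/6 = 24/6 = 4; σ²_B = ((6−2)/6)² = 0.444
te_C = (7 + 4·12 + 23)/6 = 78/6 = 13; σ²_C = ((23−7)/6)² = 7.111
te_D = (1 + 4·2 + 3)/6 = 12/6 = 2; σ²_D = ((3−1)/6)² = 0.111
te_E = (9 + 4·10 + 17)/6 = 66/6 = 11; σ²_E = ((17−9)/6)² = 1.778
te_F = (8 + 4·11 + 20)/6 = 72/6 = 12; σ²_F = ((20−8)/6)² = 4.000
te_G = (3 + 4·4 + 11)/6 = 30/6 = 5; σ²_G = ((11−3)/6)² = 1.778
te_H = (5 + 4·7 + 9)/6 = 42/6 = 7; σ²_H = ((9−5)/6)² = 0.444
te_I = (7 + 4·9 + 11)/6 = 54/6 = 9; σ²_I = ((11−7)/6)² = 0.444

Forward pass:
ES_A = 0; EF_A = 3
ES_B = 0; EF_B = 4
ES_C = 0; EF_C = 13
ES_D = 3; EF_D = 3+2 = 5
ES_E = 13; EF_E = 13+11 = 24
ES_F = max(EF_B=4, EF_C=13) = 13; EF_F = 13+12 = 25
ES_G = max(EF_C=13, EF_D=5) = 13; EF_G = 13+5 = 18
ES_H = 3; EF_H = 3+7 = 10
ES_I = max(EF_E=24, EF_F=25, EF_G=18, EF_H=10) = 25; EF_I = 25+9 = 34
Expected project duration μ = 34 hours. Critical path: C → F → I.

Variance along critical path = 7.111 + 4.000 + 0.444 = 11.556; σ = √11.556 = 3.399 hours.
Z = (32 − 34) / 3.399 = -0.588
P(T ≤ 32) = Φ(-0.588) ≈ 0.278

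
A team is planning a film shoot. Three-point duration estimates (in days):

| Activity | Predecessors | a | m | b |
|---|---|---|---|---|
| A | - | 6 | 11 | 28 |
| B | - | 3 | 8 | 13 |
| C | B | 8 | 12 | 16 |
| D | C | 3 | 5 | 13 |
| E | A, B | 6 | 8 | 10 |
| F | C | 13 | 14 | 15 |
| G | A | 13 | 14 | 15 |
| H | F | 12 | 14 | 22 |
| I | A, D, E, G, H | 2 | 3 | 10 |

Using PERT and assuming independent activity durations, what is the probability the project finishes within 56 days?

te_A = (6 + 4·11 + 28)/6 = 78/6 = 13; σ²_A = ((28−6)/6)² = 13.444
te_B = (3 + 4·8 + 13)/6 = 48/6 = 8; σ²_B = ((13−3)/6)² = 2.778
te_C = (8 + 4·12 + 16)/6 = 72/6 = 12; σ²_C = ((16−8)/6)² = 1.778
te_D = (3 + 4·5 + 13)/6 = 36/6 = 6; σ²_D = ((13−3)/6)² = 2.778
te_E = (6 + 4·8 + 10)/6 = 48/6 = 8; σ²_E = ((10−6)/6)² = 0.444
te_F = (13 + 4·14 + 15)/6 = 84/6 = 14; σ²_F = ((15−13)/6)² = 0.111
te_G = (13 + 4·14 + 15)/6 = 84/6 = 14; σ²_G = ((15−13)/6)² = 0.111
te_H = (12 + 4·14 + 22)/6 = 90/6 = 15; σ²_H = ((22−12)/6)² = 2.778
te_I = (2 + 4·3 + 10)/6 = 24/6 = 4; σ²_I = ((10−2)/6)² = 1.778

Forward pass:
ES_A = 0; EF_A = 13
ES_B = 0; EF_B = 8
ES_C = 8; EF_C = 8+12 = 20
ES_D = 20; EF_D = 20+6 = 26
ES_E = max(EF_A=13, EF_B=8) = 13; EF_E = 13+8 = 21
ES_F = 20; EF_F = 20+14 = 34
ES_G = 13; EF_G = 13+14 = 27
ES_H = 34; EF_H = 34+15 = 49
ES_I = max(EF_A=13, EF_D=26, EF_E=21, EF_G=27, EF_H=49) = 49; EF_I = 49+4 = 53
Expected project duration μ = 53 days. Critical path: B → C → F → H → I.

Variance along critical path = 2.778 + 1.778 + 0.111 + 2.778 + 1.778 = 9.222; σ = √9.222 = 3.037 days.
Z = (56 − 53) / 3.037 = 0.988
P(T ≤ 56) = Φ(0.988) ≈ 0.838

0.838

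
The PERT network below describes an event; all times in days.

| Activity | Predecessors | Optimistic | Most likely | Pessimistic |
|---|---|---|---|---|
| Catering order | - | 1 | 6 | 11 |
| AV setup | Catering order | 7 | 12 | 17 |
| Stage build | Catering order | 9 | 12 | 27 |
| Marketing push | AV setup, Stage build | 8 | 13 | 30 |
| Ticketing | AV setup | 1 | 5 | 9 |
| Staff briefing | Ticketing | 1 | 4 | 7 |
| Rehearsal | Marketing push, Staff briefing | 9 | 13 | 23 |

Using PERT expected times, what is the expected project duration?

49 days

te_Catering order = (1 + 4·6 + 11)/6 = 36/6 = 6
te_AV setup = (7 + 4·12 + 17)/6 = 72/6 = 12
te_Stage build = (9 + 4·12 + 27)/6 = 84/6 = 14
te_Marketing push = (8 + 4·13 + 30)/6 = 90/6 = 15
te_Ticketing = (1 + 4·5 + 9)/6 = 30/6 = 5
te_Staff briefing = (1 + 4·4 + 7)/6 = 24/6 = 4
te_Rehearsal = (9 + 4·13 + 23)/6 = 84/6 = 14

Forward pass:
ES_Catering order = 0; EF_Catering order = 6
ES_AV setup = 6; EF_AV setup = 6+12 = 18
ES_Stage build = 6; EF_Stage build = 6+14 = 20
ES_Marketing push = max(EF_AV setup=18, EF_Stage build=20) = 20; EF_Marketing push = 20+15 = 35
ES_Ticketing = 18; EF_Ticketing = 18+5 = 23
ES_Staff briefing = 23; EF_Staff briefing = 23+4 = 27
ES_Rehearsal = max(EF_Marketing push=35, EF_Staff briefing=27) = 35; EF_Rehearsal = 35+14 = 49
Expected project duration μ = 49 days. Critical path: Catering order → Stage build → Marketing push → Rehearsal.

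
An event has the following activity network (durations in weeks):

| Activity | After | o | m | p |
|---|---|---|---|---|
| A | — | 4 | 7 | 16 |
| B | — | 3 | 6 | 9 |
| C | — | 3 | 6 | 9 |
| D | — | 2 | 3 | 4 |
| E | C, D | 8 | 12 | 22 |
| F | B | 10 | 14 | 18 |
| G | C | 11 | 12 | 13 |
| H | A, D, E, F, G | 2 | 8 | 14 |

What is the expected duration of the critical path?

te_A = (4 + 4·7 + 16)/6 = 48/6 = 8
te_B = (3 + 4·6 + 9)/6 = 36/6 = 6
te_C = (3 + 4·6 + 9)/6 = 36/6 = 6
te_D = (2 + 4·3 + 4)/6 = 18/6 = 3
te_E = (8 + 4·12 + 22)/6 = 78/6 = 13
te_F = (10 + 4·14 + 18)/6 = 84/6 = 14
te_G = (11 + 4·12 + 13)/6 = 72/6 = 12
te_H = (2 + 4·8 + 14)/6 = 48/6 = 8

Forward pass:
ES_A = 0; EF_A = 8
ES_B = 0; EF_B = 6
ES_C = 0; EF_C = 6
ES_D = 0; EF_D = 3
ES_E = max(EF_C=6, EF_D=3) = 6; EF_E = 6+13 = 19
ES_F = 6; EF_F = 6+14 = 20
ES_G = 6; EF_G = 6+12 = 18
ES_H = max(EF_A=8, EF_D=3, EF_E=19, EF_F=20, EF_G=18) = 20; EF_H = 20+8 = 28
Expected project duration μ = 28 weeks. Critical path: B → F → H.

28 weeks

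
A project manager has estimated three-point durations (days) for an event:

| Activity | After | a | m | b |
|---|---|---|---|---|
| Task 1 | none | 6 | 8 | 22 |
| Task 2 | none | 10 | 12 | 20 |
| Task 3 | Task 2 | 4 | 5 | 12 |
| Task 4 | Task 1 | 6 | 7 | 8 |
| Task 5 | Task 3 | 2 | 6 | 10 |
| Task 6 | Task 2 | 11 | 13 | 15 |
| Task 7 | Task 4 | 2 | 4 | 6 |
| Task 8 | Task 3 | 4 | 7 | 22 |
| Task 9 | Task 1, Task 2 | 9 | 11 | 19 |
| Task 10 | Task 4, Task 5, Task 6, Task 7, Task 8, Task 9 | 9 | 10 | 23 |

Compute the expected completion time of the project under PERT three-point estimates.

40 days

te_Task 1 = (6 + 4·8 + 22)/6 = 60/6 = 10
te_Task 2 = (10 + 4·12 + 20)/6 = 78/6 = 13
te_Task 3 = (4 + 4·5 + 12)/6 = 36/6 = 6
te_Task 4 = (6 + 4·7 + 8)/6 = 42/6 = 7
te_Task 5 = (2 + 4·6 + 10)/6 = 36/6 = 6
te_Task 6 = (11 + 4·13 + 15)/6 = 78/6 = 13
te_Task 7 = (2 + 4·4 + 6)/6 = 24/6 = 4
te_Task 8 = (4 + 4·7 + 22)/6 = 54/6 = 9
te_Task 9 = (9 + 4·11 + 19)/6 = 72/6 = 12
te_Task 10 = (9 + 4·10 + 23)/6 = 72/6 = 12

Forward pass:
ES_Task 1 = 0; EF_Task 1 = 10
ES_Task 2 = 0; EF_Task 2 = 13
ES_Task 3 = 13; EF_Task 3 = 13+6 = 19
ES_Task 4 = 10; EF_Task 4 = 10+7 = 17
ES_Task 5 = 19; EF_Task 5 = 19+6 = 25
ES_Task 6 = 13; EF_Task 6 = 13+13 = 26
ES_Task 7 = 17; EF_Task 7 = 17+4 = 21
ES_Task 8 = 19; EF_Task 8 = 19+9 = 28
ES_Task 9 = max(EF_Task 1=10, EF_Task 2=13) = 13; EF_Task 9 = 13+12 = 25
ES_Task 10 = max(EF_Task 4=17, EF_Task 5=25, EF_Task 6=26, EF_Task 7=21, EF_Task 8=28, EF_Task 9=25) = 28; EF_Task 10 = 28+12 = 40
Expected project duration μ = 40 days. Critical path: Task 2 → Task 3 → Task 8 → Task 10.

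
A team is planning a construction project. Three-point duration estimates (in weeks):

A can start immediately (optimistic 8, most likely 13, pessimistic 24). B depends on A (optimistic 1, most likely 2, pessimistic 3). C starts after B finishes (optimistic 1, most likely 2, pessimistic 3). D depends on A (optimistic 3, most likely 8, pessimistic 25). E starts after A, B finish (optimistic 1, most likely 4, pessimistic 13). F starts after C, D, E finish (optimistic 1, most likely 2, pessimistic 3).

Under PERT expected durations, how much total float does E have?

te_A = (8 + 4·13 + 24)/6 = 84/6 = 14
te_B = (1 + 4·2 + 3)/6 = 12/6 = 2
te_C = (1 + 4·2 + 3)/6 = 12/6 = 2
te_D = (3 + 4·8 + 25)/6 = 60/6 = 10
te_E = (1 + 4·4 + 13)/6 = 30/6 = 5
te_F = (1 + 4·2 + 3)/6 = 12/6 = 2

Forward pass:
ES_A = 0; EF_A = 14
ES_B = 14; EF_B = 14+2 = 16
ES_C = 16; EF_C = 16+2 = 18
ES_D = 14; EF_D = 14+10 = 24
ES_E = max(EF_A=14, EF_B=16) = 16; EF_E = 16+5 = 21
ES_F = max(EF_C=18, EF_D=24, EF_E=21) = 24; EF_F = 24+2 = 26
Expected project duration μ = 26 weeks. Critical path: A → D → F.

Backward pass:
LF_F = 26; LS_F = 26−2 = 24
LF_E = LS_F = 24; LS_E = 24−5 = 19
LF_D = LS_F = 24; LS_D = 24−10 = 14
LF_C = LS_F = 24; LS_C = 24−2 = 22
LF_B = min(LS_C=22, LS_E=19) = 19; LS_B = 19−2 = 17
LF_A = min(LS_B=17, LS_D=14, LS_E=19) = 14; LS_A = 14−14 = 0
Slack_E = LS_E − ES_E = 19 − 16 = 3

3 weeks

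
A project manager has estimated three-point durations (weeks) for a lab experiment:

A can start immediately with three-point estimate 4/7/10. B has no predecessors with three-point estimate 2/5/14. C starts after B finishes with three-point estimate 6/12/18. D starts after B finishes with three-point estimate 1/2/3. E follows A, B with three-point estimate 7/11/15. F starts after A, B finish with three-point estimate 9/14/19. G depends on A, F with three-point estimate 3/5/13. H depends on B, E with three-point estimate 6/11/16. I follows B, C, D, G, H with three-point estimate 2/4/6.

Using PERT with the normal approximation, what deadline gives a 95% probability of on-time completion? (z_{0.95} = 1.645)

te_A = (4 + 4·7 + 10)/6 = 42/6 = 7; σ²_A = ((10−4)/6)² = 1.000
te_B = (2 + 4·5 + 14)/6 = 36/6 = 6; σ²_B = ((14−2)/6)² = 4.000
te_C = (6 + 4·12 + 18)/6 = 72/6 = 12; σ²_C = ((18−6)/6)² = 4.000
te_D = (1 + 4·2 + 3)/6 = 12/6 = 2; σ²_D = ((3−1)/6)² = 0.111
te_E = (7 + 4·11 + 15)/6 = 66/6 = 11; σ²_E = ((15−7)/6)² = 1.778
te_F = (9 + 4·14 + 19)/6 = 84/6 = 14; σ²_F = ((19−9)/6)² = 2.778
te_G = (3 + 4·5 + 13)/6 = 36/6 = 6; σ²_G = ((13−3)/6)² = 2.778
te_H = (6 + 4·11 + 16)/6 = 66/6 = 11; σ²_H = ((16−6)/6)² = 2.778
te_I = (2 + 4·4 + 6)/6 = 24/6 = 4; σ²_I = ((6−2)/6)² = 0.444

Forward pass:
ES_A = 0; EF_A = 7
ES_B = 0; EF_B = 6
ES_C = 6; EF_C = 6+12 = 18
ES_D = 6; EF_D = 6+2 = 8
ES_E = max(EF_A=7, EF_B=6) = 7; EF_E = 7+11 = 18
ES_F = max(EF_A=7, EF_B=6) = 7; EF_F = 7+14 = 21
ES_G = max(EF_A=7, EF_F=21) = 21; EF_G = 21+6 = 27
ES_H = max(EF_B=6, EF_E=18) = 18; EF_H = 18+11 = 29
ES_I = max(EF_B=6, EF_C=18, EF_D=8, EF_G=27, EF_H=29) = 29; EF_I = 29+4 = 33
Expected project duration μ = 33 weeks. Critical path: A → E → H → I.

Variance along critical path = 1.000 + 1.778 + 2.778 + 0.444 = 6.000; σ = 2.449 weeks.
D = μ + z·σ = 33 + 1.645·2.449 = 37.0 weeks

37.0 weeks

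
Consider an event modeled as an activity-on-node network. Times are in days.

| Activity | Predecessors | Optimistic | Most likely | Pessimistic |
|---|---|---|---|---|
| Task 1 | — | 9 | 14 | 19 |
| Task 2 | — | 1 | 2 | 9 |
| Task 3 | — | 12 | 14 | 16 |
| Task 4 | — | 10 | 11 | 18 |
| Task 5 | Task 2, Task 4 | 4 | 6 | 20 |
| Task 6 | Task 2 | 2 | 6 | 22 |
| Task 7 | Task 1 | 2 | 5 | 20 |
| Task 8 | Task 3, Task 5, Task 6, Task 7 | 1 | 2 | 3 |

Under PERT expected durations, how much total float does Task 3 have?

te_Task 1 = (9 + 4·14 + 19)/6 = 84/6 = 14
te_Task 2 = (1 + 4·2 + 9)/6 = 18/6 = 3
te_Task 3 = (12 + 4·14 + 16)/6 = 84/6 = 14
te_Task 4 = (10 + 4·11 + 18)/6 = 72/6 = 12
te_Task 5 = (4 + 4·6 + 20)/6 = 48/6 = 8
te_Task 6 = (2 + 4·6 + 22)/6 = 48/6 = 8
te_Task 7 = (2 + 4·5 + 20)/6 = 42/6 = 7
te_Task 8 = (1 + 4·2 + 3)/6 = 12/6 = 2

Forward pass:
ES_Task 1 = 0; EF_Task 1 = 14
ES_Task 2 = 0; EF_Task 2 = 3
ES_Task 3 = 0; EF_Task 3 = 14
ES_Task 4 = 0; EF_Task 4 = 12
ES_Task 5 = max(EF_Task 2=3, EF_Task 4=12) = 12; EF_Task 5 = 12+8 = 20
ES_Task 6 = 3; EF_Task 6 = 3+8 = 11
ES_Task 7 = 14; EF_Task 7 = 14+7 = 21
ES_Task 8 = max(EF_Task 3=14, EF_Task 5=20, EF_Task 6=11, EF_Task 7=21) = 21; EF_Task 8 = 21+2 = 23
Expected project duration μ = 23 days. Critical path: Task 1 → Task 7 → Task 8.

Backward pass:
LF_Task 8 = 23; LS_Task 8 = 23−2 = 21
LF_Task 7 = LS_Task 8 = 21; LS_Task 7 = 21−7 = 14
LF_Task 6 = LS_Task 8 = 21; LS_Task 6 = 21−8 = 13
LF_Task 5 = LS_Task 8 = 21; LS_Task 5 = 21−8 = 13
LF_Task 4 = LS_Task 5 = 13; LS_Task 4 = 13−12 = 1
LF_Task 3 = LS_Task 8 = 21; LS_Task 3 = 21−14 = 7
LF_Task 2 = min(LS_Task 5=13, LS_Task 6=13) = 13; LS_Task 2 = 13−3 = 10
LF_Task 1 = LS_Task 7 = 14; LS_Task 1 = 14−14 = 0
Slack_Task 3 = LS_Task 3 − ES_Task 3 = 7 − 0 = 7

7 days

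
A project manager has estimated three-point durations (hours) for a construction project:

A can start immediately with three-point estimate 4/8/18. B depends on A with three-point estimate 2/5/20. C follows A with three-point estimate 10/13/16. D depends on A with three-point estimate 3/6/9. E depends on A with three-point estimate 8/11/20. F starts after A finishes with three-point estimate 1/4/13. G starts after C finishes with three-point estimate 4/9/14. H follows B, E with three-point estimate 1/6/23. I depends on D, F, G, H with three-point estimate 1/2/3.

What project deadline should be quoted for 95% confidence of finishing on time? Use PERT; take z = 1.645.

38.0 hours

te_A = (4 + 4·8 + 18)/6 = 54/6 = 9; σ²_A = ((18−4)/6)² = 5.444
te_B = (2 + 4·5 + 20)/6 = 42/6 = 7; σ²_B = ((20−2)/6)² = 9.000
te_C = (10 + 4·13 + 16)/6 = 78/6 = 13; σ²_C = ((16−10)/6)² = 1.000
te_D = (3 + 4·6 + 9)/6 = 36/6 = 6; σ²_D = ((9−3)/6)² = 1.000
te_E = (8 + 4·11 + 20)/6 = 72/6 = 12; σ²_E = ((20−8)/6)² = 4.000
te_F = (1 + 4·4 + 13)/6 = 30/6 = 5; σ²_F = ((13−1)/6)² = 4.000
te_G = (4 + 4·9 + 14)/6 = 54/6 = 9; σ²_G = ((14−4)/6)² = 2.778
te_H = (1 + 4·6 + 23)/6 = 48/6 = 8; σ²_H = ((23−1)/6)² = 13.444
te_I = (1 + 4·2 + 3)/6 = 12/6 = 2; σ²_I = ((3−1)/6)² = 0.111

Forward pass:
ES_A = 0; EF_A = 9
ES_B = 9; EF_B = 9+7 = 16
ES_C = 9; EF_C = 9+13 = 22
ES_D = 9; EF_D = 9+6 = 15
ES_E = 9; EF_E = 9+12 = 21
ES_F = 9; EF_F = 9+5 = 14
ES_G = 22; EF_G = 22+9 = 31
ES_H = max(EF_B=16, EF_E=21) = 21; EF_H = 21+8 = 29
ES_I = max(EF_D=15, EF_F=14, EF_G=31, EF_H=29) = 31; EF_I = 31+2 = 33
Expected project duration μ = 33 hours. Critical path: A → C → G → I.

Variance along critical path = 5.444 + 1.000 + 2.778 + 0.111 = 9.333; σ = 3.055 hours.
D = μ + z·σ = 33 + 1.645·3.055 = 38.0 hours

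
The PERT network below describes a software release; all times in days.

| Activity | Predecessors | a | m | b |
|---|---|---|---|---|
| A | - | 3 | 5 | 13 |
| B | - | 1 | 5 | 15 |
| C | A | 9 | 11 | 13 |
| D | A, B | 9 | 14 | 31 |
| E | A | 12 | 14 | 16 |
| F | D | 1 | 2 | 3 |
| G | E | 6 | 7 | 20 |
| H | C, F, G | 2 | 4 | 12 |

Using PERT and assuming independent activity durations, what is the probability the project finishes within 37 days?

te_A = (3 + 4·5 + 13)/6 = 36/6 = 6; σ²_A = ((13−3)/6)² = 2.778
te_B = (1 + 4·5 + 15)/6 = 36/6 = 6; σ²_B = ((15−1)/6)² = 5.444
te_C = (9 + 4·11 + 13)/6 = 66/6 = 11; σ²_C = ((13−9)/6)² = 0.444
te_D = (9 + 4·14 + 31)/6 = 96/6 = 16; σ²_D = ((31−9)/6)² = 13.444
te_E = (12 + 4·14 + 16)/6 = 84/6 = 14; σ²_E = ((16−12)/6)² = 0.444
te_F = (1 + 4·2 + 3)/6 = 12/6 = 2; σ²_F = ((3−1)/6)² = 0.111
te_G = (6 + 4·7 + 20)/6 = 54/6 = 9; σ²_G = ((20−6)/6)² = 5.444
te_H = (2 + 4·4 + 12)/6 = 30/6 = 5; σ²_H = ((12−2)/6)² = 2.778

Forward pass:
ES_A = 0; EF_A = 6
ES_B = 0; EF_B = 6
ES_C = 6; EF_C = 6+11 = 17
ES_D = max(EF_A=6, EF_B=6) = 6; EF_D = 6+16 = 22
ES_E = 6; EF_E = 6+14 = 20
ES_F = 22; EF_F = 22+2 = 24
ES_G = 20; EF_G = 20+9 = 29
ES_H = max(EF_C=17, EF_F=24, EF_G=29) = 29; EF_H = 29+5 = 34
Expected project duration μ = 34 days. Critical path: A → E → G → H.

Variance along critical path = 2.778 + 0.444 + 5.444 + 2.778 = 11.444; σ = √11.444 = 3.383 days.
Z = (37 − 34) / 3.383 = 0.887
P(T ≤ 37) = Φ(0.887) ≈ 0.812

0.812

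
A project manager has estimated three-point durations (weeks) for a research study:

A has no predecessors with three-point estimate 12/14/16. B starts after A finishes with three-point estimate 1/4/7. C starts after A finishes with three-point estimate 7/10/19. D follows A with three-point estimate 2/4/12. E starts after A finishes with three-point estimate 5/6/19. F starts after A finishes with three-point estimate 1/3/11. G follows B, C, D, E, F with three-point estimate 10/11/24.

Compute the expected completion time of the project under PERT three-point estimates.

38 weeks

te_A = (12 + 4·14 + 16)/6 = 84/6 = 14
te_B = (1 + 4·4 + 7)/6 = 24/6 = 4
te_C = (7 + 4·10 + 19)/6 = 66/6 = 11
te_D = (2 + 4·4 + 12)/6 = 30/6 = 5
te_E = (5 + 4·6 + 19)/6 = 48/6 = 8
te_F = (1 + 4·3 + 11)/6 = 24/6 = 4
te_G = (10 + 4·11 + 24)/6 = 78/6 = 13

Forward pass:
ES_A = 0; EF_A = 14
ES_B = 14; EF_B = 14+4 = 18
ES_C = 14; EF_C = 14+11 = 25
ES_D = 14; EF_D = 14+5 = 19
ES_E = 14; EF_E = 14+8 = 22
ES_F = 14; EF_F = 14+4 = 18
ES_G = max(EF_B=18, EF_C=25, EF_D=19, EF_E=22, EF_F=18) = 25; EF_G = 25+13 = 38
Expected project duration μ = 38 weeks. Critical path: A → C → G.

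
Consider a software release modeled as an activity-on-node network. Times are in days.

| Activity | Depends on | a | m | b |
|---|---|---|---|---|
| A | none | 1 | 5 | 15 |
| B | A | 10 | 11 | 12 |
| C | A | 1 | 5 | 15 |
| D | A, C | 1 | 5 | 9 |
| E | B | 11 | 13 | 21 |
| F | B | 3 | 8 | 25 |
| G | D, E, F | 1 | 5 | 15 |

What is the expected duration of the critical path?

37 days

te_A = (1 + 4·5 + 15)/6 = 36/6 = 6
te_B = (10 + 4·11 + 12)/6 = 66/6 = 11
te_C = (1 + 4·5 + 15)/6 = 36/6 = 6
te_D = (1 + 4·5 + 9)/6 = 30/6 = 5
te_E = (11 + 4·13 + 21)/6 = 84/6 = 14
te_F = (3 + 4·8 + 25)/6 = 60/6 = 10
te_G = (1 + 4·5 + 15)/6 = 36/6 = 6

Forward pass:
ES_A = 0; EF_A = 6
ES_B = 6; EF_B = 6+11 = 17
ES_C = 6; EF_C = 6+6 = 12
ES_D = max(EF_A=6, EF_C=12) = 12; EF_D = 12+5 = 17
ES_E = 17; EF_E = 17+14 = 31
ES_F = 17; EF_F = 17+10 = 27
ES_G = max(EF_D=17, EF_E=31, EF_F=27) = 31; EF_G = 31+6 = 37
Expected project duration μ = 37 days. Critical path: A → B → E → G.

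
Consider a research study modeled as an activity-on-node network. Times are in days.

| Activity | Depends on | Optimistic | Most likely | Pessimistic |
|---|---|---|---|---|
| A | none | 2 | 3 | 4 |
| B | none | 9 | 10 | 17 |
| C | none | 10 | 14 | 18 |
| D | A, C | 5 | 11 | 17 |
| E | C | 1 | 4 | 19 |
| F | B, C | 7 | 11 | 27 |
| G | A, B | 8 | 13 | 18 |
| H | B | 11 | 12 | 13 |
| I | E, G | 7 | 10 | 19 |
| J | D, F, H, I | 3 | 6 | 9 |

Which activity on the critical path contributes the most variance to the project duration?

te_A = (2 + 4·3 + 4)/6 = 18/6 = 3; σ²_A = ((4−2)/6)² = 0.111
te_B = (9 + 4·10 + 17)/6 = 66/6 = 11; σ²_B = ((17−9)/6)² = 1.778
te_C = (10 + 4·14 + 18)/6 = 84/6 = 14; σ²_C = ((18−10)/6)² = 1.778
te_D = (5 + 4·11 + 17)/6 = 66/6 = 11; σ²_D = ((17−5)/6)² = 4.000
te_E = (1 + 4·4 + 19)/6 = 36/6 = 6; σ²_E = ((19−1)/6)² = 9.000
te_F = (7 + 4·11 + 27)/6 = 78/6 = 13; σ²_F = ((27−7)/6)² = 11.111
te_G = (8 + 4·13 + 18)/6 = 78/6 = 13; σ²_G = ((18−8)/6)² = 2.778
te_H = (11 + 4·12 + 13)/6 = 72/6 = 12; σ²_H = ((13−11)/6)² = 0.111
te_I = (7 + 4·10 + 19)/6 = 66/6 = 11; σ²_I = ((19−7)/6)² = 4.000
te_J = (3 + 4·6 + 9)/6 = 36/6 = 6; σ²_J = ((9−3)/6)² = 1.000

Forward pass:
ES_A = 0; EF_A = 3
ES_B = 0; EF_B = 11
ES_C = 0; EF_C = 14
ES_D = max(EF_A=3, EF_C=14) = 14; EF_D = 14+11 = 25
ES_E = 14; EF_E = 14+6 = 20
ES_F = max(EF_B=11, EF_C=14) = 14; EF_F = 14+13 = 27
ES_G = max(EF_A=3, EF_B=11) = 11; EF_G = 11+13 = 24
ES_H = 11; EF_H = 11+12 = 23
ES_I = max(EF_E=20, EF_G=24) = 24; EF_I = 24+11 = 35
ES_J = max(EF_D=25, EF_F=27, EF_H=23, EF_I=35) = 35; EF_J = 35+6 = 41
Expected project duration μ = 41 days. Critical path: B → G → I → J.

Variances on critical path: σ²_B=1.778, σ²_G=2.778, σ²_I=4.000, σ²_J=1.000.
Largest is σ²_I = 4.000.

I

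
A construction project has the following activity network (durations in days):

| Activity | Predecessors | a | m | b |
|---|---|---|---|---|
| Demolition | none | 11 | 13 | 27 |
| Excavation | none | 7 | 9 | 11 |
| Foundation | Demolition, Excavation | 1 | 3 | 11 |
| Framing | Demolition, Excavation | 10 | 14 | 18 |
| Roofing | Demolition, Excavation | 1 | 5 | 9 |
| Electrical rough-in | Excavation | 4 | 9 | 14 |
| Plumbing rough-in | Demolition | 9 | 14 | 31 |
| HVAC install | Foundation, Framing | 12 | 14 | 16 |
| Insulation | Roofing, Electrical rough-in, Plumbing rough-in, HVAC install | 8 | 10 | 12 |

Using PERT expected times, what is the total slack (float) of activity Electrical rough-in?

te_Demolition = (11 + 4·13 + 27)/6 = 90/6 = 15
te_Excavation = (7 + 4·9 + 11)/6 = 54/6 = 9
te_Foundation = (1 + 4·3 + 11)/6 = 24/6 = 4
te_Framing = (10 + 4·14 + 18)/6 = 84/6 = 14
te_Roofing = (1 + 4·5 + 9)/6 = 30/6 = 5
te_Electrical rough-in = (4 + 4·9 + 14)/6 = 54/6 = 9
te_Plumbing rough-in = (9 + 4·14 + 31)/6 = 96/6 = 16
te_HVAC install = (12 + 4·14 + 16)/6 = 84/6 = 14
te_Insulation = (8 + 4·10 + 12)/6 = 60/6 = 10

Forward pass:
ES_Demolition = 0; EF_Demolition = 15
ES_Excavation = 0; EF_Excavation = 9
ES_Foundation = max(EF_Demolition=15, EF_Excavation=9) = 15; EF_Foundation = 15+4 = 19
ES_Framing = max(EF_Demolition=15, EF_Excavation=9) = 15; EF_Framing = 15+14 = 29
ES_Roofing = max(EF_Demolition=15, EF_Excavation=9) = 15; EF_Roofing = 15+5 = 20
ES_Electrical rough-in = 9; EF_Electrical rough-in = 9+9 = 18
ES_Plumbing rough-in = 15; EF_Plumbing rough-in = 15+16 = 31
ES_HVAC install = max(EF_Foundation=19, EF_Framing=29) = 29; EF_HVAC install = 29+14 = 43
ES_Insulation = max(EF_Roofing=20, EF_Electrical rough-in=18, EF_Plumbing rough-in=31, EF_HVAC install=43) = 43; EF_Insulation = 43+10 = 53
Expected project duration μ = 53 days. Critical path: Demolition → Framing → HVAC install → Insulation.

Backward pass:
LF_Insulation = 53; LS_Insulation = 53−10 = 43
LF_HVAC install = LS_Insulation = 43; LS_HVAC install = 43−14 = 29
LF_Plumbing rough-in = LS_Insulation = 43; LS_Plumbing rough-in = 43−16 = 27
LF_Electrical rough-in = LS_Insulation = 43; LS_Electrical rough-in = 43−9 = 34
LF_Roofing = LS_Insulation = 43; LS_Roofing = 43−5 = 38
LF_Framing = LS_HVAC install = 29; LS_Framing = 29−14 = 15
LF_Foundation = LS_HVAC install = 29; LS_Foundation = 29−4 = 25
LF_Excavation = min(LS_Foundation=25, LS_Framing=15, LS_Roofing=38, LS_Electrical rough-in=34) = 15; LS_Excavation = 15−9 = 6
LF_Demolition = min(LS_Foundation=25, LS_Framing=15, LS_Roofing=38, LS_Plumbing rough-in=27) = 15; LS_Demolition = 15−15 = 0
Slack_Electrical rough-in = LS_Electrical rough-in − ES_Electrical rough-in = 34 − 9 = 25

25 days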